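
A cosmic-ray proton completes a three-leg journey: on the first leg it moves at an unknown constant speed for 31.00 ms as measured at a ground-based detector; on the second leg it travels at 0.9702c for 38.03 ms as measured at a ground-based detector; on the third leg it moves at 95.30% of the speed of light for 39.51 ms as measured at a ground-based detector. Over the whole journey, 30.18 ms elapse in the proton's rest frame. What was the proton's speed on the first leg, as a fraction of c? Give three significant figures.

Leg 1: speed unknown; τ_1 = 31.00/γ_1.
Leg 2: γ = 1/√(1 − 0.9702²) = 1/√0.05871 = 4.127; τ_2 = 38.03/4.127 = 9.215 ms.
Leg 3: β = 0.9530; γ = 1/√(1 − 0.9530²) = 1/√0.09179 = 3.301; τ_3 = 39.51/3.301 = 11.97 ms.
Total proper time: τ_1 + 9.215 + 11.97 = 30.18, so τ_1 = 30.18 − 21.19 = 8.995 ms.
γ_1 = 31.00/8.995 = 3.446; β = √(1 − 1/γ²) = √0.9158.

β = 0.957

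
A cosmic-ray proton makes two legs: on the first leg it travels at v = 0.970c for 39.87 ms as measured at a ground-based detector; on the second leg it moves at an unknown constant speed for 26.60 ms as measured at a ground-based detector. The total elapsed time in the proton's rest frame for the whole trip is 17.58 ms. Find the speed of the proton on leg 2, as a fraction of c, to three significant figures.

β = 0.955

Leg 1: γ = 1/√(1 − 0.970²) = 1/√0.05910 = 4.113; τ_1 = 39.87/4.113 = 9.693 ms.
Leg 2: speed unknown; τ_2 = 26.60/γ_2.
Total proper time: 9.693 + τ_2 = 17.58, so τ_2 = 17.58 − 9.693 = 7.887 ms.
γ_2 = 26.60/7.887 = 3.372; β = √(1 − 1/γ²) = √0.9121.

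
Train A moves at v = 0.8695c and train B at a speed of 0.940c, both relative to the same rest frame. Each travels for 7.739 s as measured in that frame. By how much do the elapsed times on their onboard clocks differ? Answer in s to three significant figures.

|τ_A − τ_B| = 1.18 s

A: γ = 1/√(1 − 0.8695²) = 1/√0.2440 = 2.025; τ_A = 7.739/2.025 = 3.823 s.
B: γ = 1/√(1 − 0.940²) = 1/√0.1164 = 2.931; τ_B = 7.739/2.931 = 2.640 s.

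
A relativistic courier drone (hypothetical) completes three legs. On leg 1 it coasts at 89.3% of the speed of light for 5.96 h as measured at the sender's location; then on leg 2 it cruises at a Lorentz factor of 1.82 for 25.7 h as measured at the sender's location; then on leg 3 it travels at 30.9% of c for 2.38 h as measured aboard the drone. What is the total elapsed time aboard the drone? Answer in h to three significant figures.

τ = 19.2 h

Leg 1: β = 0.893; γ = 1/√(1 − 0.893²) = 1/√0.2026 = 2.222; τ_1 = 5.96/2.222 = 2.682 h.
Leg 2: γ = 1.82; τ_2 = 25.7/1.820 = 14.12 h.
Leg 3: 2.38 h is already measured aboard the drone.
Total: 2.682 + 14.12 + 2.380 h.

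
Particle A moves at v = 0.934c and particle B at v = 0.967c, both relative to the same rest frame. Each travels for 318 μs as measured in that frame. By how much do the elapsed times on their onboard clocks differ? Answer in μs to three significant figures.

|τ_A − τ_B| = 32.6 μs

A: γ = 1/√(1 − 0.934²) = 1/√0.1276 = 2.799; τ_A = 318/2.799 = 113.6 μs.
B: γ = 1/√(1 − 0.967²) = 1/√0.06491 = 3.925; τ_B = 318/3.925 = 81.02 μs.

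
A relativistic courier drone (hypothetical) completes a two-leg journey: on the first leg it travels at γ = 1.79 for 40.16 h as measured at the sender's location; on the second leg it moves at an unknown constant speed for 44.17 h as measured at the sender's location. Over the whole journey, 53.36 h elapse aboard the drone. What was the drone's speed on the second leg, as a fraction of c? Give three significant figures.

Leg 1: γ = 1.79; τ_1 = 40.16/1.790 = 22.44 h.
Leg 2: speed unknown; τ_2 = 44.17/γ_2.
Total proper time: 22.44 + τ_2 = 53.36, so τ_2 = 53.36 − 22.44 = 30.92 h.
γ_2 = 44.17/30.92 = 1.428; β = √(1 − 1/γ²) = √0.5098.

β = 0.714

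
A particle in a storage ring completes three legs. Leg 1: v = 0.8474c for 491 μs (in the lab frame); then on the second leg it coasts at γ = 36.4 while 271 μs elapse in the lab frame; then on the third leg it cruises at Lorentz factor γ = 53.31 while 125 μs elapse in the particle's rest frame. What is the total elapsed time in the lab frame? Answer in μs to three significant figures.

Δt = 7430 μs

Leg 1: 491 μs is already measured in the lab frame.
Leg 2: 271 μs is already measured in the lab frame.
Leg 3: γ = 53.31; Δt_3 = 53.31 × 125 = 6664 μs.
Total: 491.0 + 271.0 + 6664 μs.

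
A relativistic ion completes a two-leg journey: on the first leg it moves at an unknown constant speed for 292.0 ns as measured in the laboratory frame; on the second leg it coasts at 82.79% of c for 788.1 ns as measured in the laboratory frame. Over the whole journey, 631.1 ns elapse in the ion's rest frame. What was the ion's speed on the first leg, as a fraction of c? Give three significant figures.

β = 0.762

Leg 1: speed unknown; τ_1 = 292.0/γ_1.
Leg 2: β = 0.8279; γ = 1/√(1 − 0.8279²) = 1/√0.3146 = 1.783; τ_2 = 788.1/1.783 = 442.0 ns.
Total proper time: τ_1 + 442.0 = 631.1, so τ_1 = 631.1 − 442.0 = 189.1 ns.
γ_1 = 292.0/189.1 = 1.544; β = √(1 − 1/γ²) = √0.5807.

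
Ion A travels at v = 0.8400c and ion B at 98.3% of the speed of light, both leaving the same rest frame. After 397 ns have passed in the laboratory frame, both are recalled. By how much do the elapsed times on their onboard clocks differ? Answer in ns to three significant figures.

A: γ = 1/√(1 − 0.8400²) = 1/√0.2944 = 1.843; τ_A = 397/1.843 = 215.4 ns.
B: β = 0.983; γ = 1/√(1 − 0.983²) = 1/√0.03371 = 5.446; τ_B = 397/5.446 = 72.89 ns.

|τ_A − τ_B| = 143 ns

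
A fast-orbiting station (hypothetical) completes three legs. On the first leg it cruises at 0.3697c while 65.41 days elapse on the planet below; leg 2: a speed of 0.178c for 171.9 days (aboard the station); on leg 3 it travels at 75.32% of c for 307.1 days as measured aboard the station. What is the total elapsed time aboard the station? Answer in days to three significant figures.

Leg 1: γ = 1/√(1 − 0.3697²) = 1/√0.8633 = 1.076; τ_1 = 65.41/1.076 = 60.78 days.
Leg 2: 171.9 days is already measured aboard the station.
Leg 3: 307.1 days is already measured aboard the station.
Total: 60.78 + 171.9 + 307.1 days.

τ = 540 days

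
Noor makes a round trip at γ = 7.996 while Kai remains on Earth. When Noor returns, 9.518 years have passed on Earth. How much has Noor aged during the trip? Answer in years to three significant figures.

τ = 1.19 years

γ = 7.996
Noor's clock measures proper time along the trip: τ = Δt/γ = 9.518/7.996 years.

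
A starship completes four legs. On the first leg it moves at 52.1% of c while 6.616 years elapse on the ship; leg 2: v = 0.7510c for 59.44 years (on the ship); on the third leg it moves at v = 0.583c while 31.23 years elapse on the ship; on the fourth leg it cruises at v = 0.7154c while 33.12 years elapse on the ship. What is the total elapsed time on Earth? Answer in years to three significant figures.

Δt = 184 years

Leg 1: β = 0.521; γ = 1/√(1 − 0.521²) = 1/√0.7286 = 1.172; Δt_1 = 1.172 × 6.616 = 7.751 years.
Leg 2: γ = 1/√(1 − 0.7510²) = 1/√0.4360 = 1.514; Δt_2 = 1.514 × 59.44 = 90.02 years.
Leg 3: γ = 1/√(1 − 0.583²) = 1/√0.6601 = 1.231; Δt_3 = 1.231 × 31.23 = 38.44 years.
Leg 4: γ = 1/√(1 − 0.7154²) = 1/√0.4882 = 1.431; Δt_4 = 1.431 × 33.12 = 47.40 years.
Total: 7.751 + 90.02 + 38.44 + 47.40 years.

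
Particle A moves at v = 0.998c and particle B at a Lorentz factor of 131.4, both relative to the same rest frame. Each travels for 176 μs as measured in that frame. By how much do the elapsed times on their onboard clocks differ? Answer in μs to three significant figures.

A: γ = 1/√(1 − 0.998²) = 1/√0.003996 = 15.82; τ_A = 176/15.82 = 11.13 μs.
B: γ = 131.4; τ_B = 176/131.4 = 1.339 μs.

|τ_A − τ_B| = 9.79 μs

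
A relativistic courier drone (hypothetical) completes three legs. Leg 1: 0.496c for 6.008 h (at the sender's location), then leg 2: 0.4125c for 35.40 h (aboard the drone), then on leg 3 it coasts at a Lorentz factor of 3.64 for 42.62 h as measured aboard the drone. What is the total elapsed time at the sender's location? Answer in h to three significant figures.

Leg 1: 6.008 h is already measured at the sender's location.
Leg 2: γ = 1/√(1 − 0.4125²) = 1/√0.8298 = 1.098; Δt_2 = 1.098 × 35.40 = 38.86 h.
Leg 3: γ = 3.64; Δt_3 = 3.640 × 42.62 = 155.1 h.
Total: 6.008 + 38.86 + 155.1 h.

Δt = 200 h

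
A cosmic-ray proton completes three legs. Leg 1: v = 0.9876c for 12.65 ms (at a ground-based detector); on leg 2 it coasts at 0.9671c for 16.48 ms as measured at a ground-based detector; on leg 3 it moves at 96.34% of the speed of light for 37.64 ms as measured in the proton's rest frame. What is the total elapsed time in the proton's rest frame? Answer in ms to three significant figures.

τ = 43.8 ms

Leg 1: γ = 1/√(1 − 0.9876²) = 1/√0.02465 = 6.370; τ_1 = 12.65/6.370 = 1.986 ms.
Leg 2: γ = 1/√(1 − 0.9671²) = 1/√0.06472 = 3.931; τ_2 = 16.48/3.931 = 4.192 ms.
Leg 3: 37.64 ms is already measured in the proton's rest frame.
Total: 1.986 + 4.192 + 37.64 ms.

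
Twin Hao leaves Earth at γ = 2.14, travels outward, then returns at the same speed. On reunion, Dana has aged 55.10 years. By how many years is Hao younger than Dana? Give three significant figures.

γ = 2.14
Hao's elapsed proper time: τ = 55.10/2.140 = 25.75 years.
Age gap = Δt − τ = 55.10 − 25.75 years.

Δt − τ = 29.4 years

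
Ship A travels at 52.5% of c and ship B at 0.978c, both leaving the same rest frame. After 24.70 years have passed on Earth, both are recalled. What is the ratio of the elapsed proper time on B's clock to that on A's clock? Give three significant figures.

τ_B/τ_A = 0.245

A: β = 0.525; γ = 1/√(1 − 0.525²) = 1/√0.7244 = 1.175. B: γ = 1/√(1 − 0.978²) = 1/√0.04352 = 4.794.
τ_A/τ_B = γ_B/γ_A = 4.794/1.175 = 4.080, so τ_B/τ_A = 0.2451.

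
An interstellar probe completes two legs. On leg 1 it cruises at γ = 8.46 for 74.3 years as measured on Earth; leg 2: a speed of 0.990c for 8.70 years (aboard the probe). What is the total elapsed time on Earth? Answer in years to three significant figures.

Δt = 136 years

Leg 1: 74.3 years is already measured on Earth.
Leg 2: γ = 1/√(1 − 0.990²) = 1/√0.01990 = 7.089; Δt_2 = 7.089 × 8.70 = 61.67 years.
Total: 74.30 + 61.67 years.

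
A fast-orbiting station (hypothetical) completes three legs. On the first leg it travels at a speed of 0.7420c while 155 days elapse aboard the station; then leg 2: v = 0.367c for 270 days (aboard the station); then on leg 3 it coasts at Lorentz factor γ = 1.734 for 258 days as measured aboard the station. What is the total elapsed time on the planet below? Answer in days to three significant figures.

Δt = 969 days

Leg 1: γ = 1/√(1 − 0.7420²) = 1/√0.4494 = 1.492; Δt_1 = 1.492 × 155 = 231.2 days.
Leg 2: γ = 1/√(1 − 0.367²) = 1/√0.8653 = 1.075; Δt_2 = 1.075 × 270 = 290.3 days.
Leg 3: γ = 1.734; Δt_3 = 1.734 × 258 = 447.4 days.
Total: 231.2 + 290.3 + 447.4 days.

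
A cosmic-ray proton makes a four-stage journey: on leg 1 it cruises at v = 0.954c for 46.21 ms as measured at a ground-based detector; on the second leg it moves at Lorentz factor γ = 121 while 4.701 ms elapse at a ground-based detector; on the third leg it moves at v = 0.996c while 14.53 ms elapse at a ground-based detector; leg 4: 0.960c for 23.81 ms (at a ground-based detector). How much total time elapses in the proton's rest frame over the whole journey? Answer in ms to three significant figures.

Leg 1: γ = 1/√(1 − 0.954²) = 1/√0.08988 = 3.335; τ_1 = 46.21/3.335 = 13.85 ms.
Leg 2: γ = 121; τ_2 = 4.701/121.0 = 0.03885 ms.
Leg 3: γ = 1/√(1 − 0.996²) = 1/√0.007984 = 11.19; τ_3 = 14.53/11.19 = 1.298 ms.
Leg 4: γ = 1/√(1 − 0.960²) = 25/7 ≈ 3.571; τ_4 = 23.81/3.571 = 6.667 ms.
Total: 13.85 + 0.03885 + 1.298 + 6.667 ms.

τ = 21.9 ms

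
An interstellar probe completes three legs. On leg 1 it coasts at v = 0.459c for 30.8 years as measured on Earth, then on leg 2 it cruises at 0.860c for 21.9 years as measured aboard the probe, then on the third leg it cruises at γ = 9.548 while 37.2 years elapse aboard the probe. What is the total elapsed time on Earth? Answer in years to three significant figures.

Leg 1: 30.8 years is already measured on Earth.
Leg 2: γ = 1/√(1 − 0.860²) = 1/√0.2604 = 1.960; Δt_2 = 1.960 × 21.9 = 42.92 years.
Leg 3: γ = 9.548; Δt_3 = 9.548 × 37.2 = 355.2 years.
Total: 30.80 + 42.92 + 355.2 years.

Δt = 429 years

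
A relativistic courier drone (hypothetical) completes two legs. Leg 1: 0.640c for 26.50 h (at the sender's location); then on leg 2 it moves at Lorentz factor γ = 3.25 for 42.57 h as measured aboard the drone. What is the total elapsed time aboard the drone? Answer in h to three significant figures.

τ = 62.9 h

Leg 1: γ = 1/√(1 − 0.640²) = 1/√0.5904 = 1.301; τ_1 = 26.50/1.301 = 20.36 h.
Leg 2: 42.57 h is already measured aboard the drone.
Total: 20.36 + 42.57 h.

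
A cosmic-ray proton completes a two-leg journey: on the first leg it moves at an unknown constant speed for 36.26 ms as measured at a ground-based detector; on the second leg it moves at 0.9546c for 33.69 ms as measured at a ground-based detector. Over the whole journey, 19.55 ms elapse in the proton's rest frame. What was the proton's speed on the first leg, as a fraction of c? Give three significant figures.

β = 0.965

Leg 1: speed unknown; τ_1 = 36.26/γ_1.
Leg 2: γ = 1/√(1 − 0.9546²) = 1/√0.08874 = 3.357; τ_2 = 33.69/3.357 = 10.04 ms.
Total proper time: τ_1 + 10.04 = 19.55, so τ_1 = 19.55 − 10.04 = 9.514 ms.
γ_1 = 36.26/9.514 = 3.811; β = √(1 − 1/γ²) = √0.9312.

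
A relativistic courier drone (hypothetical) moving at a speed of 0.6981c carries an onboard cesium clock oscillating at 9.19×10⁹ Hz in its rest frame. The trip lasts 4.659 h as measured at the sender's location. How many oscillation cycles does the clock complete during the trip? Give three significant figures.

N = 1.10×10¹⁴

γ = 1/√(1 − 0.6981²) = 1/√0.5127 = 1.397
The oscillator's own cycle count is N = f × τ where τ is the proper time aboard the drone. τ = Δt/γ = 4.659/1.397 = 3.336 h = 1.201×10⁴ s.
N = 9.19×10⁹ × 1.201×10⁴ = 1.104×10¹⁴.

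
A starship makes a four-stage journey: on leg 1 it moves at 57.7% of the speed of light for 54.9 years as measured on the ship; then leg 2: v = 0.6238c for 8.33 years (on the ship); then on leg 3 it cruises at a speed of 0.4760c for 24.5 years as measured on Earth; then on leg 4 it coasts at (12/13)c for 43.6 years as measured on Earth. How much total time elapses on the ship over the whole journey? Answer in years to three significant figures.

τ = 102 years

Leg 1: 54.9 years is already measured on the ship.
Leg 2: 8.33 years is already measured on the ship.
Leg 3: γ = 1/√(1 − 0.4760²) = 1/√0.7734 = 1.137; τ_3 = 24.5/1.137 = 21.55 years.
Leg 4: γ = 1/√(1 − (12/13)²) = 13/5 = 2.600; τ_4 = 43.6/2.600 = 16.77 years.
Total: 54.90 + 8.330 + 21.55 + 16.77 years.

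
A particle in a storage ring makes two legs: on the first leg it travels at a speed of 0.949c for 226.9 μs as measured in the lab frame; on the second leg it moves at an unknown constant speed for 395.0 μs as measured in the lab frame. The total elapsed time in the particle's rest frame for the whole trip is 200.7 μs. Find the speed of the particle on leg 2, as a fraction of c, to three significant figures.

β = 0.945

Leg 1: γ = 1/√(1 − 0.949²) = 1/√0.09940 = 3.172; τ_1 = 226.9/3.172 = 71.54 μs.
Leg 2: speed unknown; τ_2 = 395.0/γ_2.
Total proper time: 71.54 + τ_2 = 200.7, so τ_2 = 200.7 − 71.54 = 129.2 μs.
γ_2 = 395.0/129.2 = 3.058; β = √(1 − 1/γ²) = √0.8931.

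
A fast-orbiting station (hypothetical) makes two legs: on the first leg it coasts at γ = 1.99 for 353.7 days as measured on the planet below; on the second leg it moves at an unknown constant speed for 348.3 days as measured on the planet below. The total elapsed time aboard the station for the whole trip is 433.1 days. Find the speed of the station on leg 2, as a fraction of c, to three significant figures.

Leg 1: γ = 1.99; τ_1 = 353.7/1.990 = 177.7 days.
Leg 2: speed unknown; τ_2 = 348.3/γ_2.
Total proper time: 177.7 + τ_2 = 433.1, so τ_2 = 433.1 − 177.7 = 255.4 days.
γ_2 = 348.3/255.4 = 1.364; β = √(1 − 1/γ²) = √0.4625.

β = 0.680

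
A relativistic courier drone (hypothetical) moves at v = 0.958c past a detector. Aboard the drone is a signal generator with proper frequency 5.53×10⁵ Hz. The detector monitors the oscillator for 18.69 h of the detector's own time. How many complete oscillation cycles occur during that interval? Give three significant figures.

γ = 1/√(1 − 0.958²) = 1/√0.08224 = 3.487
During 18.69 h of lab time, the oscillator's proper time advances by τ = Δt/γ = 18.69/3.487 = 5.360 h = 1.929×10⁴ s.
N = f × τ = 5.53×10⁵ × 1.929×10⁴ = 1.067×10¹⁰.

N = 1.07×10¹⁰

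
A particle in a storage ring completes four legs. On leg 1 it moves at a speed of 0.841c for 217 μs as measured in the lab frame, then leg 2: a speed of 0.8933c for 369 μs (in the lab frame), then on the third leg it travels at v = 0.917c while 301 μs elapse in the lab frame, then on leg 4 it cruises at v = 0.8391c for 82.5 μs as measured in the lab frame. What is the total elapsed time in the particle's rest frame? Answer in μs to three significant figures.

τ = 448 μs

Leg 1: γ = 1/√(1 − 0.841²) = 1/√0.2927 = 1.848; τ_1 = 217/1.848 = 117.4 μs.
Leg 2: γ = 1/√(1 − 0.8933²) = 1/√0.2020 = 2.225; τ_2 = 369/2.225 = 165.9 μs.
Leg 3: γ = 1/√(1 − 0.917²) = 1/√0.1591 = 2.507; τ_3 = 301/2.507 = 120.1 μs.
Leg 4: γ = 1/√(1 − 0.8391²) = 1/√0.2959 = 1.838; τ_4 = 82.5/1.838 = 44.88 μs.
Total: 117.4 + 165.9 + 120.1 + 44.88 μs.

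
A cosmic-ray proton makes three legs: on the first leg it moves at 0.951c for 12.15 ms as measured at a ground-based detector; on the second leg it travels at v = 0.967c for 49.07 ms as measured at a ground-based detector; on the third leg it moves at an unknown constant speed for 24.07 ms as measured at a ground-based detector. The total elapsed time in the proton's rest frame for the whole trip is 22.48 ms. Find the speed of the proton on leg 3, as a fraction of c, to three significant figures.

β = 0.966

Leg 1: γ = 1/√(1 − 0.951²) = 1/√0.09560 = 3.234; τ_1 = 12.15/3.234 = 3.757 ms.
Leg 2: γ = 1/√(1 − 0.967²) = 1/√0.06491 = 3.925; τ_2 = 49.07/3.925 = 12.50 ms.
Leg 3: speed unknown; τ_3 = 24.07/γ_3.
Total proper time: 3.757 + 12.50 + τ_3 = 22.48, so τ_3 = 22.48 − 16.26 = 6.221 ms.
γ_3 = 24.07/6.221 = 3.869; β = √(1 − 1/γ²) = √0.9332.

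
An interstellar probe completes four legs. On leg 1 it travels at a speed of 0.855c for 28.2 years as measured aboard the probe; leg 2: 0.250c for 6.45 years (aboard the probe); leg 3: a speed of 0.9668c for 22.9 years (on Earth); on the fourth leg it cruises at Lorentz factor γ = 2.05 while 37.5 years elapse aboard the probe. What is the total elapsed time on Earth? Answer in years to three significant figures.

Δt = 161 years

Leg 1: γ = 1/√(1 − 0.855²) = 1/√0.2690 = 1.928; Δt_1 = 1.928 × 28.2 = 54.37 years.
Leg 2: γ = 1/√(1 − 0.250²) = 1/√0.9375 = 1.033; Δt_2 = 1.033 × 6.45 = 6.662 years.
Leg 3: 22.9 years is already measured on Earth.
Leg 4: γ = 2.05; Δt_4 = 2.050 × 37.5 = 76.88 years.
Total: 54.37 + 6.662 + 22.90 + 76.88 years.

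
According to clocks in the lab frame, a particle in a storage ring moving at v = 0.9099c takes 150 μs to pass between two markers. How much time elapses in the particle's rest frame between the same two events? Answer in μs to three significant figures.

τ = 62.2 μs

γ = 1/√(1 − 0.9099²) = 1/√0.1721 = 2.411
The interval measured in the lab frame is the dilated one; the clock in the particle's rest frame measures the proper time τ = Δt/γ = 150/2.411 μs.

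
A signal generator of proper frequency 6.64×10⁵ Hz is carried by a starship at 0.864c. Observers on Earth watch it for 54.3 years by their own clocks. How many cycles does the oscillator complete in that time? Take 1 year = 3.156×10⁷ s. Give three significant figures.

N = 5.73×10¹⁴

γ = 1/√(1 − 0.864²) = 1/√0.2535 = 1.986
During 54.3 years of lab time, the oscillator's proper time advances by τ = Δt/γ = 54.3/1.986 = 27.34 years = 8.628×10⁸ s.
N = f × τ = 6.64×10⁵ × 8.628×10⁸ = 5.729×10¹⁴.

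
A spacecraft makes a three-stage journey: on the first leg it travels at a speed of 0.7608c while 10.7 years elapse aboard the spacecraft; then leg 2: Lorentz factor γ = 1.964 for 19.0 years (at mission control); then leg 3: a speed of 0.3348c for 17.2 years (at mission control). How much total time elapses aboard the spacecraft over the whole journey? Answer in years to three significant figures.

τ = 36.6 years

Leg 1: 10.7 years is already measured aboard the spacecraft.
Leg 2: γ = 1.964; τ_2 = 19.0/1.964 = 9.674 years.
Leg 3: γ = 1/√(1 − 0.3348²) = 1/√0.8879 = 1.061; τ_3 = 17.2/1.061 = 16.21 years.
Total: 10.70 + 9.674 + 16.21 years.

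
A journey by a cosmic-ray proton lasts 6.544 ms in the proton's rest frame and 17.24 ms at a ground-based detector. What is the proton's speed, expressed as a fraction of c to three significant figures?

v = 0.925c

The proper time is measured in the proton's rest frame (both events occur at the proton's location); Δt is measured at a ground-based detector. γ = Δt/τ = 17.24/6.544 = 2.634.
β = √(1 − 1/γ²) = √(1 − 0.1441) = √0.8559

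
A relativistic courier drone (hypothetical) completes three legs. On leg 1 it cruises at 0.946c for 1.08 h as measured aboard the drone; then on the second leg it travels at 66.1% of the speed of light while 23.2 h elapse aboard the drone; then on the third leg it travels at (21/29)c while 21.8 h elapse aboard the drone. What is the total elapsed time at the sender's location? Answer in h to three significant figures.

Leg 1: γ = 1/√(1 − 0.946²) = 1/√0.1051 = 3.085; Δt_1 = 3.085 × 1.08 = 3.332 h.
Leg 2: β = 0.661; γ = 1/√(1 − 0.661²) = 1/√0.5631 = 1.333; Δt_2 = 1.333 × 23.2 = 30.92 h.
Leg 3: γ = 1/√(1 − (21/29)²) = 29/20 = 1.450; Δt_3 = 1.450 × 21.8 = 31.61 h.
Total: 3.332 + 30.92 + 31.61 h.

Δt = 65.9 h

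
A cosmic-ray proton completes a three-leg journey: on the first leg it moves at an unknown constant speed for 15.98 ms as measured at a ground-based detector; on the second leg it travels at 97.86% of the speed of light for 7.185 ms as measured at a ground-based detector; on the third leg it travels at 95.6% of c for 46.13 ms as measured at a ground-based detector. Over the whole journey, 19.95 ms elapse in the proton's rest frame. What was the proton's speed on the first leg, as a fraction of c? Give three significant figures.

Leg 1: speed unknown; τ_1 = 15.98/γ_1.
Leg 2: β = 0.9786; γ = 1/√(1 − 0.9786²) = 1/√0.04234 = 4.860; τ_2 = 7.185/4.860 = 1.478 ms.
Leg 3: β = 0.956; γ = 1/√(1 − 0.956²) = 1/√0.08606 = 3.409; τ_3 = 46.13/3.409 = 13.53 ms.
Total proper time: τ_1 + 1.478 + 13.53 = 19.95, so τ_1 = 19.95 − 15.01 = 4.939 ms.
γ_1 = 15.98/4.939 = 3.236; β = √(1 − 1/γ²) = √0.9045.

β = 0.951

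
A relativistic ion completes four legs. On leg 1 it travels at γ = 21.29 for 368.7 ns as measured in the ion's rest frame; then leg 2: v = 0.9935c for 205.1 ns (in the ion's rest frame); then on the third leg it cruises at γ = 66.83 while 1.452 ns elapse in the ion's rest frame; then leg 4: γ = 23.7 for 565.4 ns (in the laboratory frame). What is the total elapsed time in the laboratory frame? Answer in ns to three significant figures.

Leg 1: γ = 21.29; Δt_1 = 21.29 × 368.7 = 7850 ns.
Leg 2: γ = 1/√(1 − 0.9935²) = 1/√0.01296 = 8.785; Δt_2 = 8.785 × 205.1 = 1802 ns.
Leg 3: γ = 66.83; Δt_3 = 66.83 × 1.452 = 97.04 ns.
Leg 4: 565.4 ns is already measured in the laboratory frame.
Total: 7850 + 1802 + 97.04 + 565.4 ns.

Δt = 1.03×10⁴ ns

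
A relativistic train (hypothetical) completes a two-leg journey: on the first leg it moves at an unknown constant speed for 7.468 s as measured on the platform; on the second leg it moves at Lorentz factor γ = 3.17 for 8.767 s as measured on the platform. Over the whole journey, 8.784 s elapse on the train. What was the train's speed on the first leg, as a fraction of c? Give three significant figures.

Leg 1: speed unknown; τ_1 = 7.468/γ_1.
Leg 2: γ = 3.17; τ_2 = 8.767/3.170 = 2.766 s.
Total proper time: τ_1 + 2.766 = 8.784, so τ_1 = 8.784 − 2.766 = 6.018 s.
γ_1 = 7.468/6.018 = 1.241; β = √(1 − 1/γ²) = √0.3505.

β = 0.592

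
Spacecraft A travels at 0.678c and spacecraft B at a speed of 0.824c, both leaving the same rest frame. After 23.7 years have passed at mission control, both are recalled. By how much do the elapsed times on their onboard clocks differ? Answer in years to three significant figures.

A: γ = 1/√(1 − 0.678²) = 1/√0.5403 = 1.360; τ_A = 23.7/1.360 = 17.42 years.
B: γ = 1/√(1 − 0.824²) = 1/√0.3210 = 1.765; τ_B = 23.7/1.765 = 13.43 years.

|τ_A − τ_B| = 3.99 years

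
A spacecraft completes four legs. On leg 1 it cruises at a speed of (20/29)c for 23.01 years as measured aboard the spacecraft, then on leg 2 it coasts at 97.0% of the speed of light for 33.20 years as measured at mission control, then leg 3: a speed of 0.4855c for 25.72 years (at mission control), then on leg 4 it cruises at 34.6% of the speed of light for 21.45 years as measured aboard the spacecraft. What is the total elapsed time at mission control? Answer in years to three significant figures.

Δt = 114 years

Leg 1: γ = 1/√(1 − (20/29)²) = 29/21 ≈ 1.381; Δt_1 = 1.381 × 23.01 = 31.78 years.
Leg 2: 33.20 years is already measured at mission control.
Leg 3: 25.72 years is already measured at mission control.
Leg 4: β = 0.346; γ = 1/√(1 − 0.346²) = 1/√0.8803 = 1.066; Δt_4 = 1.066 × 21.45 = 22.86 years.
Total: 31.78 + 33.20 + 25.72 + 22.86 years.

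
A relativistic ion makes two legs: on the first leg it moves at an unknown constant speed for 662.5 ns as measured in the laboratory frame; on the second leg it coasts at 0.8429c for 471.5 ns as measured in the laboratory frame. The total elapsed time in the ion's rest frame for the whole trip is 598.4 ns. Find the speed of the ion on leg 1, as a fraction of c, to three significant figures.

Leg 1: speed unknown; τ_1 = 662.5/γ_1.
Leg 2: γ = 1/√(1 − 0.8429²) = 1/√0.2895 = 1.858; τ_2 = 471.5/1.858 = 253.7 ns.
Total proper time: τ_1 + 253.7 = 598.4, so τ_1 = 598.4 − 253.7 = 344.7 ns.
γ_1 = 662.5/344.7 = 1.922; β = √(1 − 1/γ²) = √0.7293.

β = 0.854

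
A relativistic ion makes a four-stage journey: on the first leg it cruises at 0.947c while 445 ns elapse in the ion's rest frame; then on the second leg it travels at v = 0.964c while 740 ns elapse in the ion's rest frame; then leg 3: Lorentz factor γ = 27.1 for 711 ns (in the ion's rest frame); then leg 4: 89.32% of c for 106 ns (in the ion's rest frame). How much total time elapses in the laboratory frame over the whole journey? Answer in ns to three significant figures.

Δt = 2.37×10⁴ ns

Leg 1: γ = 1/√(1 − 0.947²) = 1/√0.1032 = 3.113; Δt_1 = 3.113 × 445 = 1385 ns.
Leg 2: γ = 1/√(1 − 0.964²) = 1/√0.07070 = 3.761; Δt_2 = 3.761 × 740 = 2783 ns.
Leg 3: γ = 27.1; Δt_3 = 27.10 × 711 = 1.927×10⁴ ns.
Leg 4: β = 0.8932; γ = 1/√(1 − 0.8932²) = 1/√0.2022 = 2.224; Δt_4 = 2.224 × 106 = 235.7 ns.
Total: 1385 + 2783 + 1.927×10⁴ + 235.7 ns.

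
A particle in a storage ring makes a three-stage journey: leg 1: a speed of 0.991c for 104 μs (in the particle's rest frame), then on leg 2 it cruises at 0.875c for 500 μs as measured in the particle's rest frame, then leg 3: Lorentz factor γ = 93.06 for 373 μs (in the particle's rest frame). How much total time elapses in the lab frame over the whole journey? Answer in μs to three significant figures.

Δt = 3.65×10⁴ μs

Leg 1: γ = 1/√(1 − 0.991²) = 1/√0.01792 = 7.470; Δt_1 = 7.470 × 104 = 776.9 μs.
Leg 2: γ = 1/√(1 − 0.875²) = 1/√0.2344 = 2.066; Δt_2 = 2.066 × 500 = 1033 μs.
Leg 3: γ = 93.06; Δt_3 = 93.06 × 373 = 3.471×10⁴ μs.
Total: 776.9 + 1033 + 3.471×10⁴ μs.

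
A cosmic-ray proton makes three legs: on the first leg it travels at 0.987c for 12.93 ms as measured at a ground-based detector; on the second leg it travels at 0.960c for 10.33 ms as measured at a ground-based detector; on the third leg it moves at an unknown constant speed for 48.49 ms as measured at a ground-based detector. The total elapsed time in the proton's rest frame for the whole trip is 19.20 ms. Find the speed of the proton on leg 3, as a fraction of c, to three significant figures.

Leg 1: γ = 1/√(1 − 0.987²) = 1/√0.02583 = 6.222; τ_1 = 12.93/6.222 = 2.078 ms.
Leg 2: γ = 1/√(1 − 0.960²) = 25/7 ≈ 3.571; τ_2 = 10.33/3.571 = 2.892 ms.
Leg 3: speed unknown; τ_3 = 48.49/γ_3.
Total proper time: 2.078 + 2.892 + τ_3 = 19.20, so τ_3 = 19.20 − 4.971 = 14.23 ms.
γ_3 = 48.49/14.23 = 3.408; β = √(1 − 1/γ²) = √0.9139.

β = 0.956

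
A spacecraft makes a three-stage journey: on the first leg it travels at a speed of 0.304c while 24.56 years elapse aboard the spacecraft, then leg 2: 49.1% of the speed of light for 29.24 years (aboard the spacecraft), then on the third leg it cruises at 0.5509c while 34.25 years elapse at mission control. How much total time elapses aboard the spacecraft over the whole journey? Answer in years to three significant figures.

Leg 1: 24.56 years is already measured aboard the spacecraft.
Leg 2: 29.24 years is already measured aboard the spacecraft.
Leg 3: γ = 1/√(1 − 0.5509²) = 1/√0.6965 = 1.198; τ_3 = 34.25/1.198 = 28.58 years.
Total: 24.56 + 29.24 + 28.58 years.

τ = 82.4 years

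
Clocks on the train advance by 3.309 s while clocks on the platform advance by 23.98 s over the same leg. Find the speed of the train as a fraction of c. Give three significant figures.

v = 0.990c

The proper time is measured on the train (both events occur at the train's location); Δt is measured on the platform. γ = Δt/τ = 23.98/3.309 = 7.247.
β = √(1 − 1/γ²) = √(1 − 0.01904) = √0.9810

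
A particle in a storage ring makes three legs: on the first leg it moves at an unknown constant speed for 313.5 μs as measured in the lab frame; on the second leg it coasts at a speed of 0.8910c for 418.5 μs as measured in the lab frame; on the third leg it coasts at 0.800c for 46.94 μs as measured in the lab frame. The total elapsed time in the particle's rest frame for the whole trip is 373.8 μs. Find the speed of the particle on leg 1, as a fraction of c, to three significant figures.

β = 0.868

Leg 1: speed unknown; τ_1 = 313.5/γ_1.
Leg 2: γ = 1/√(1 − 0.8910²) = 1/√0.2061 = 2.203; τ_2 = 418.5/2.203 = 190.0 μs.
Leg 3: γ = 1/√(1 − 0.800²) = 5/3 ≈ 1.667; τ_3 = 46.94/1.667 = 28.16 μs.
Total proper time: τ_1 + 190.0 + 28.16 = 373.8, so τ_1 = 373.8 − 218.2 = 155.6 μs.
γ_1 = 313.5/155.6 = 2.014; β = √(1 − 1/γ²) = √0.7535.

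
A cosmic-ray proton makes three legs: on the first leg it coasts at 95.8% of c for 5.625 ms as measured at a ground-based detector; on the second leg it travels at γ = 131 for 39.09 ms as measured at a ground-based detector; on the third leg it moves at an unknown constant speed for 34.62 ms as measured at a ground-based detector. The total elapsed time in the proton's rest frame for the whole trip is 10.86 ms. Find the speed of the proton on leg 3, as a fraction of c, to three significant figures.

β = 0.966

Leg 1: β = 0.958; γ = 1/√(1 − 0.958²) = 1/√0.08224 = 3.487; τ_1 = 5.625/3.487 = 1.613 ms.
Leg 2: γ = 131; τ_2 = 39.09/131.0 = 0.2984 ms.
Leg 3: speed unknown; τ_3 = 34.62/γ_3.
Total proper time: 1.613 + 0.2984 + τ_3 = 10.86, so τ_3 = 10.86 − 1.911 = 8.949 ms.
γ_3 = 34.62/8.949 = 3.869; β = √(1 − 1/γ²) = √0.9332.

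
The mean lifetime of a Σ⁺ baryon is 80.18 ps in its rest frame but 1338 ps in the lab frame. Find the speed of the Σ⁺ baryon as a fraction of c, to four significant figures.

γ = Δt/τ₀ = 1338/80.18 = 16.69
β = √(1 − 1/γ²) = √(1 − 0.003591) = √0.9964

β = 0.9982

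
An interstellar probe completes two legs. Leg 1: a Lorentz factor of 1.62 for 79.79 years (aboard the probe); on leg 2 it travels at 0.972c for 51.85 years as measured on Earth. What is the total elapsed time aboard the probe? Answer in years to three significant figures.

Leg 1: 79.79 years is already measured aboard the probe.
Leg 2: γ = 1/√(1 − 0.972²) = 1/√0.05522 = 4.256; τ_2 = 51.85/4.256 = 12.18 years.
Total: 79.79 + 12.18 years.

τ = 92.0 years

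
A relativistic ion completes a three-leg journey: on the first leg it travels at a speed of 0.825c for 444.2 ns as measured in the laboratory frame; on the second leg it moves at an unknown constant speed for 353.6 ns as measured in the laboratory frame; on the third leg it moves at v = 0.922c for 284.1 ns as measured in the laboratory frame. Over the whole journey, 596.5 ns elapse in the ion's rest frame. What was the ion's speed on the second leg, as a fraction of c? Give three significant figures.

Leg 1: γ = 1/√(1 − 0.825²) = 1/√0.3194 = 1.769; τ_1 = 444.2/1.769 = 251.0 ns.
Leg 2: speed unknown; τ_2 = 353.6/γ_2.
Leg 3: γ = 1/√(1 − 0.922²) = 1/√0.1499 = 2.583; τ_3 = 284.1/2.583 = 110.0 ns.
Total proper time: 251.0 + τ_2 + 110.0 = 596.5, so τ_2 = 596.5 − 361.0 = 235.5 ns.
γ_2 = 353.6/235.5 = 1.502; β = √(1 − 1/γ²) = √0.5566.

β = 0.746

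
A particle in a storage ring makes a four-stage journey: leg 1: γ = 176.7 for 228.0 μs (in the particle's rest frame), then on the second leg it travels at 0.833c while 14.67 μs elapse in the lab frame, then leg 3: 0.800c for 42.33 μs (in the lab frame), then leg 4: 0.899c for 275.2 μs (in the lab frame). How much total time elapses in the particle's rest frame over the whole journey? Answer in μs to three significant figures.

τ = 382 μs

Leg 1: 228.0 μs is already measured in the particle's rest frame.
Leg 2: γ = 1/√(1 − 0.833²) = 1/√0.3061 = 1.807; τ_2 = 14.67/1.807 = 8.117 μs.
Leg 3: γ = 1/√(1 − 0.800²) = 5/3 ≈ 1.667; τ_3 = 42.33/1.667 = 25.40 μs.
Leg 4: γ = 1/√(1 − 0.899²) = 1/√0.1918 = 2.283; τ_4 = 275.2/2.283 = 120.5 μs.
Total: 228.0 + 8.117 + 25.40 + 120.5 μs.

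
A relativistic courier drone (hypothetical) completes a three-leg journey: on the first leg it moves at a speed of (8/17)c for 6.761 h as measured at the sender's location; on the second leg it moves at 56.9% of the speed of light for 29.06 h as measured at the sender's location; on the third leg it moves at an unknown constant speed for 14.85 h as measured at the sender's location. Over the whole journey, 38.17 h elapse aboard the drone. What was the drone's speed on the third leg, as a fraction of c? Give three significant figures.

Leg 1: γ = 1/√(1 − (8/17)²) = 17/15 ≈ 1.133; τ_1 = 6.761/1.133 = 5.966 h.
Leg 2: β = 0.569; γ = 1/√(1 − 0.569²) = 1/√0.6762 = 1.216; τ_2 = 29.06/1.216 = 23.90 h.
Leg 3: speed unknown; τ_3 = 14.85/γ_3.
Total proper time: 5.966 + 23.90 + τ_3 = 38.17, so τ_3 = 38.17 − 29.86 = 8.307 h.
γ_3 = 14.85/8.307 = 1.788; β = √(1 − 1/γ²) = √0.6871.

β = 0.829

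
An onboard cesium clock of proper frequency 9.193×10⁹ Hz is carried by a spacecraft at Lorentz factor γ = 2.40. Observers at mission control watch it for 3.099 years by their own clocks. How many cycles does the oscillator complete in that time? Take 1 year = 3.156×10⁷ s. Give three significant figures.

N = 3.75×10¹⁷

γ = 2.40
During 3.099 years of lab time, the oscillator's proper time advances by τ = Δt/γ = 3.099/2.400 = 1.291 years = 4.075×10⁷ s.
N = f × τ = 9.193×10⁹ × 4.075×10⁷ = 3.746×10¹⁷.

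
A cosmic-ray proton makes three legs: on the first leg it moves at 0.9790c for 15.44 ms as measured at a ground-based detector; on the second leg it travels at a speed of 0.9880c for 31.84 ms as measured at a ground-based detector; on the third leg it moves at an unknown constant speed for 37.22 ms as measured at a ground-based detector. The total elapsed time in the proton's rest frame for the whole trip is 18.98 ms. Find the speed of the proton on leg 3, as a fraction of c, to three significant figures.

β = 0.956

Leg 1: γ = 1/√(1 − 0.9790²) = 1/√0.04156 = 4.905; τ_1 = 15.44/4.905 = 3.148 ms.
Leg 2: γ = 1/√(1 − 0.9880²) = 1/√0.02386 = 6.474; τ_2 = 31.84/6.474 = 4.918 ms.
Leg 3: speed unknown; τ_3 = 37.22/γ_3.
Total proper time: 3.148 + 4.918 + τ_3 = 18.98, so τ_3 = 18.98 − 8.065 = 10.91 ms.
γ_3 = 37.22/10.91 = 3.410; β = √(1 − 1/γ²) = √0.9140.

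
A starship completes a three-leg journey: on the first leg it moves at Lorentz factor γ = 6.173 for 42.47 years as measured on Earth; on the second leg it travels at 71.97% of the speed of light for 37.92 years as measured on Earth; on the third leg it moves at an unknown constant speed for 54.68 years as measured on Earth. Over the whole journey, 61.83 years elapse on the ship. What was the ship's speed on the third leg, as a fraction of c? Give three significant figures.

β = 0.852

Leg 1: γ = 6.173; τ_1 = 42.47/6.173 = 6.880 years.
Leg 2: β = 0.7197; γ = 1/√(1 − 0.7197²) = 1/√0.4820 = 1.440; τ_2 = 37.92/1.440 = 26.33 years.
Leg 3: speed unknown; τ_3 = 54.68/γ_3.
Total proper time: 6.880 + 26.33 + τ_3 = 61.83, so τ_3 = 61.83 − 33.21 = 28.62 years.
γ_3 = 54.68/28.62 = 1.910; β = √(1 − 1/γ²) = √0.7260.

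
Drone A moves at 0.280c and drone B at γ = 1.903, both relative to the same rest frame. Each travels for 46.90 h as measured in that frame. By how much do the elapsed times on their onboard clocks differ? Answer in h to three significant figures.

A: γ = 1/√(1 − 0.280²) = 25/24 ≈ 1.042; τ_A = 46.90/1.042 = 45.02 h.
B: γ = 1.903; τ_B = 46.90/1.903 = 24.65 h.

|τ_A − τ_B| = 20.4 h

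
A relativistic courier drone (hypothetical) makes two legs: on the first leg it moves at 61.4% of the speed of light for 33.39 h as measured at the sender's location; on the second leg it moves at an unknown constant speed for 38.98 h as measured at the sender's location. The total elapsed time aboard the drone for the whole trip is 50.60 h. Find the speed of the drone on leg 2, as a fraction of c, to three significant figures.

Leg 1: β = 0.614; γ = 1/√(1 − 0.614²) = 1/√0.6230 = 1.267; τ_1 = 33.39/1.267 = 26.35 h.
Leg 2: speed unknown; τ_2 = 38.98/γ_2.
Total proper time: 26.35 + τ_2 = 50.60, so τ_2 = 50.60 − 26.35 = 24.25 h.
γ_2 = 38.98/24.25 = 1.608; β = √(1 − 1/γ²) = √0.6131.

β = 0.783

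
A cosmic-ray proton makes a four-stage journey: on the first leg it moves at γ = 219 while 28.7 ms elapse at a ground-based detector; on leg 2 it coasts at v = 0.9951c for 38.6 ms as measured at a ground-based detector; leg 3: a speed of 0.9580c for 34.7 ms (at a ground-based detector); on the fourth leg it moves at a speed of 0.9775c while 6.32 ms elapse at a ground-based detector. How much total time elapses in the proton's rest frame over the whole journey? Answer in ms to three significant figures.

Leg 1: γ = 219; τ_1 = 28.7/219.0 = 0.1311 ms.
Leg 2: γ = 1/√(1 − 0.9951²) = 1/√0.009776 = 10.11; τ_2 = 38.6/10.11 = 3.817 ms.
Leg 3: γ = 1/√(1 − 0.9580²) = 1/√0.08224 = 3.487; τ_3 = 34.7/3.487 = 9.951 ms.
Leg 4: γ = 1/√(1 − 0.9775²) = 1/√0.04449 = 4.741; τ_4 = 6.32/4.741 = 1.333 ms.
Total: 0.1311 + 3.817 + 9.951 + 1.333 ms.

τ = 15.2 ms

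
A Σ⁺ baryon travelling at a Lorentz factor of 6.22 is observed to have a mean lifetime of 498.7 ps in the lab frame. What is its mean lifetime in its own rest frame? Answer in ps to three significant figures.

τ₀ = 80.2 ps

γ = 6.22
The lab-frame lifetime is the dilated interval; the proper lifetime is τ₀ = Δt/γ = 498.7/6.220 ps.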